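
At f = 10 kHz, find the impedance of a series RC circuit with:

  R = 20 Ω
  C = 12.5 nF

Step 1 — Angular frequency: ω = 2π·f = 2π·1e+04 = 6.283e+04 rad/s.
Step 2 — Component impedances:
  R: Z = R = 20 Ω
  C: Z = 1/(jωC) = -j/(ω·C) = 0 - j1273 Ω
Step 3 — Series combination: Z_total = R + C = 20 - j1273 Ω = 1273∠-89.1° Ω.

Z = 20 - j1273 Ω = 1273∠-89.1° Ω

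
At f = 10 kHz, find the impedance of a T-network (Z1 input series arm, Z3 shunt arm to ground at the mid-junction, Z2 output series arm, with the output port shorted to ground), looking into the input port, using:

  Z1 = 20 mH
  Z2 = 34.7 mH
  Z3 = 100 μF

Step 1 — Angular frequency: ω = 2π·f = 2π·1e+04 = 6.283e+04 rad/s.
Step 2 — Component impedances:
  Z1: Z = jωL = j·6.283e+04·0.02 = 0 + j1257 Ω
  Z2: Z = jωL = j·6.283e+04·0.0347 = 0 + j2180 Ω
  Z3: Z = 1/(jωC) = -j/(ω·C) = 0 - j0.1592 Ω
Step 3 — With the output port shorted to ground, the output series arm Z2 runs from the junction to ground; the shunt arm Z3 also runs from the junction to ground. They appear in parallel: Z3 || Z2 = 0 - j0.1592 Ω.
Step 4 — Series with input arm Z1: Z_in = Z1 + (Z3 || Z2) = 0 + j1256 Ω = 1256∠90.0° Ω.

Z = 0 + j1256 Ω = 1256∠90.0° Ω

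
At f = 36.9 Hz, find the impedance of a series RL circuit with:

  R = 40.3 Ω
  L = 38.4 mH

Step 1 — Angular frequency: ω = 2π·f = 2π·36.9 = 231.8 rad/s.
Step 2 — Component impedances:
  R: Z = R = 40.3 Ω
  L: Z = jωL = j·231.8·0.0384 = 0 + j8.903 Ω
Step 3 — Series combination: Z_total = R + L = 40.3 + j8.903 Ω = 41.27∠12.5° Ω.

Z = 40.3 + j8.903 Ω = 41.27∠12.5° Ω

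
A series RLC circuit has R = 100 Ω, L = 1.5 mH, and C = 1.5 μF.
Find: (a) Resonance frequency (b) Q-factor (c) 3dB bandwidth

Step 1 — Resonance condition Im(Z)=0 gives ω₀ = 1/√(LC).
Step 2 — ω₀ = 1/√(0.0015·1.5e-06) = 2.108e+04 rad/s.
Step 3 — f₀ = ω₀/(2π) = 3355 Hz.
Step 4 — Series Q: Q = ω₀L/R = 2.108e+04·0.0015/100 = 0.3162.
Step 5 — 3dB bandwidth: Δω = ω₀/Q = 6.667e+04 rad/s; BW = Δω/(2π) = 1.061e+04 Hz.

(a) f₀ = 3355 Hz  (b) Q = 0.3162  (c) BW = 1.061e+04 Hz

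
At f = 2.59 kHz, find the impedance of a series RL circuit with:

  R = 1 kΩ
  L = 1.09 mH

Step 1 — Angular frequency: ω = 2π·f = 2π·2590 = 1.627e+04 rad/s.
Step 2 — Component impedances:
  R: Z = R = 1000 Ω
  L: Z = jωL = j·1.627e+04·0.00109 = 0 + j17.74 Ω
Step 3 — Series combination: Z_total = R + L = 1000 + j17.74 Ω = 1000∠1.0° Ω.

Z = 1000 + j17.74 Ω = 1000∠1.0° Ω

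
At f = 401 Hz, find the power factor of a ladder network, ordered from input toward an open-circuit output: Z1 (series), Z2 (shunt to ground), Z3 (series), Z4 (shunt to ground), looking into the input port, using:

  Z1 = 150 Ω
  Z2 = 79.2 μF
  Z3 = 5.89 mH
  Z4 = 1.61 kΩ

Step 1 — Angular frequency: ω = 2π·f = 2π·401 = 2520 rad/s.
Step 2 — Component impedances:
  Z1: Z = R = 150 Ω
  Z2: Z = 1/(jωC) = -j/(ω·C) = 0 - j5.011 Ω
  Z3: Z = jωL = j·2520·0.00589 = 0 + j14.84 Ω
  Z4: Z = R = 1610 Ω
Step 3 — Ladder network (open output): work backward from the far end, alternating series and parallel combinations. Z_in = 150 - j5.011 Ω = 150.1∠-1.9° Ω.
Step 4 — Power factor: PF = cos(φ) = Re(Z)/|Z| = 150.016/150.099 = 0.9994.
Step 5 — Type: Im(Z) = -5.011 ⇒ leading (phase φ = -1.9°).

PF = 0.9994 (leading, φ = -1.9°)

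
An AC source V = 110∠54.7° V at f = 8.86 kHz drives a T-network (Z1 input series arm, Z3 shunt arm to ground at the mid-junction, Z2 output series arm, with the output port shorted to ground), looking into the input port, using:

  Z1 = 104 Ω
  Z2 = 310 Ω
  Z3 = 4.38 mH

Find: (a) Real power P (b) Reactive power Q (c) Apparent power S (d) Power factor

Step 1 — Angular frequency: ω = 2π·f = 2π·8860 = 5.567e+04 rad/s.
Step 2 — Component impedances:
  Z1: Z = R = 104 Ω
  Z2: Z = R = 310 Ω
  Z3: Z = jωL = j·5.567e+04·0.00438 = 0 + j243.8 Ω
Step 3 — With the output port shorted to ground, the output series arm Z2 runs from the junction to ground; the shunt arm Z3 also runs from the junction to ground. They appear in parallel: Z3 || Z2 = 118.5 + j150.6 Ω.
Step 4 — Series with input arm Z1: Z_in = Z1 + (Z3 || Z2) = 222.5 + j150.6 Ω = 268.7∠34.1° Ω.
Step 5 — Source phasor: V = 110∠54.7° V = 63.56 + j89.78 V.
Step 6 — Current: I = V / Z = 0.3832 + j0.144 A = 0.4094∠20.6° A.
Step 7 — Complex power: S = V·I* = 37.29 + j25.25 VA.
Step 8 — Real power: P = Re(S) = 37.29 W.
Step 9 — Reactive power: Q = Im(S) = 25.25 VAR.
Step 10 — Apparent power: |S| = 45.03 VA.
Step 11 — Power factor: PF = P/|S| = 0.8281 (lagging).

(a) P = 37.29 W  (b) Q = 25.25 VAR  (c) S = 45.03 VA  (d) PF = 0.8281 (lagging)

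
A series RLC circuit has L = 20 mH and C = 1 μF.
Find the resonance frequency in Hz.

Step 1 — Resonance condition Im(Z)=0 gives ω₀ = 1/√(LC).
Step 2 — ω₀ = 1/√(0.02·1e-06) = 7071 rad/s.
Step 3 — f₀ = ω₀/(2π) = 1125 Hz.

f₀ = 1125 Hz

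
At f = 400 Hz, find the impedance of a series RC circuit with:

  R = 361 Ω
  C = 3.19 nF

Step 1 — Angular frequency: ω = 2π·f = 2π·400 = 2513 rad/s.
Step 2 — Component impedances:
  R: Z = R = 361 Ω
  C: Z = 1/(jωC) = -j/(ω·C) = 0 - j1.247e+05 Ω
Step 3 — Series combination: Z_total = R + C = 361 - j1.247e+05 Ω = 1.247e+05∠-89.8° Ω.

Z = 361 - j1.247e+05 Ω = 1.247e+05∠-89.8° Ω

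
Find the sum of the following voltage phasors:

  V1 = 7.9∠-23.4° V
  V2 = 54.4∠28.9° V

Step 1 — Convert each phasor to rectangular form:
  V1 = 7.9·(cos(-23.4°) + j·sin(-23.4°)) = 7.25 - j3.137 V
  V2 = 54.4·(cos(28.9°) + j·sin(28.9°)) = 47.63 + j26.29 V
Step 2 — Sum components: V_total = 54.88 + j23.15 V.
Step 3 — Convert to polar: |V_total| = 59.56 V, ∠V_total = 22.9°.

V_total = 59.56∠22.9° V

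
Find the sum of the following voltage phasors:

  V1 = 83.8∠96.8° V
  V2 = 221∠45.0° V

Step 1 — Convert each phasor to rectangular form:
  V1 = 83.8·(cos(96.8°) + j·sin(96.8°)) = -9.922 + j83.21 V
  V2 = 221·(cos(45.0°) + j·sin(45.0°)) = 156.3 + j156.3 V
Step 2 — Sum components: V_total = 146.3 + j239.5 V.
Step 3 — Convert to polar: |V_total| = 280.7 V, ∠V_total = 58.6°.

V_total = 280.7∠58.6° V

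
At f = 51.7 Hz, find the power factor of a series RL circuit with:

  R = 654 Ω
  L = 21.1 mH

Step 1 — Angular frequency: ω = 2π·f = 2π·51.7 = 324.8 rad/s.
Step 2 — Component impedances:
  R: Z = R = 654 Ω
  L: Z = jωL = j·324.8·0.0211 = 0 + j6.854 Ω
Step 3 — Series combination: Z_total = R + L = 654 + j6.854 Ω = 654∠0.6° Ω.
Step 4 — Power factor: PF = cos(φ) = Re(Z)/|Z| = 654/654.04 = 0.9999.
Step 5 — Type: Im(Z) = 6.854 ⇒ lagging (phase φ = 0.6°).

PF = 0.9999 (lagging, φ = 0.6°)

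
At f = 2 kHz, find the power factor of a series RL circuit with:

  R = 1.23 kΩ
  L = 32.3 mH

Step 1 — Angular frequency: ω = 2π·f = 2π·2000 = 1.257e+04 rad/s.
Step 2 — Component impedances:
  R: Z = R = 1230 Ω
  L: Z = jωL = j·1.257e+04·0.0323 = 0 + j405.9 Ω
Step 3 — Series combination: Z_total = R + L = 1230 + j405.9 Ω = 1295∠18.3° Ω.
Step 4 — Power factor: PF = cos(φ) = Re(Z)/|Z| = 1230/1295.24 = 0.9496.
Step 5 — Type: Im(Z) = 405.9 ⇒ lagging (phase φ = 18.3°).

PF = 0.9496 (lagging, φ = 18.3°)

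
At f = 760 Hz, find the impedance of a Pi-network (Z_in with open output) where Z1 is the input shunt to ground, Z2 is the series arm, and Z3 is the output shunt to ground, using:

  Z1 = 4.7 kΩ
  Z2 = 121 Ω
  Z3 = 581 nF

Step 1 — Angular frequency: ω = 2π·f = 2π·760 = 4775 rad/s.
Step 2 — Component impedances:
  Z1: Z = R = 4700 Ω
  Z2: Z = R = 121 Ω
  Z3: Z = 1/(jωC) = -j/(ω·C) = 0 - j360.4 Ω
Step 3 — With open output, the series arm Z2 and the output shunt Z3 appear in series to ground: Z2 + Z3 = 121 - j360.4 Ω.
Step 4 — Parallel with input shunt Z1: Z_in = Z1 || (Z2 + Z3) = 143.4 - j340.7 Ω = 369.6∠-67.2° Ω.

Z = 143.4 - j340.7 Ω = 369.6∠-67.2° Ω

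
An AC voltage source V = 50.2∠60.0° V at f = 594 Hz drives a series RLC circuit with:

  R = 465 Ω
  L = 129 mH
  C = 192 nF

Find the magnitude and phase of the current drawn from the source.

Step 1 — Angular frequency: ω = 2π·f = 2π·594 = 3732 rad/s.
Step 2 — Component impedances:
  R: Z = R = 465 Ω
  L: Z = jωL = j·3732·0.129 = 0 + j481.5 Ω
  C: Z = 1/(jωC) = -j/(ω·C) = 0 - j1396 Ω
Step 3 — Series combination: Z_total = R + L + C = 465 - j914.1 Ω = 1026∠-63.0° Ω.
Step 4 — Source phasor: V = 50.2∠60.0° V = 25.1 + j43.47 V.
Step 5 — Ohm's law: I = V / Z_total = (25.1 + j43.47) / (465 - j914.1) = -0.02669 + j0.04104 A.
Step 6 — Convert to polar: |I| = 0.04895 A, ∠I = 123.0°.

I = 0.04895∠123.0° A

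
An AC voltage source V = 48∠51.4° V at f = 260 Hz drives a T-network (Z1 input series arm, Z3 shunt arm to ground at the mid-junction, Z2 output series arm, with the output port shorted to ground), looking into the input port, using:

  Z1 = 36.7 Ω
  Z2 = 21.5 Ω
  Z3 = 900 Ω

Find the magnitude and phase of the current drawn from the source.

Step 1 — Angular frequency: ω = 2π·f = 2π·260 = 1634 rad/s.
Step 2 — Component impedances:
  Z1: Z = R = 36.7 Ω
  Z2: Z = R = 21.5 Ω
  Z3: Z = R = 900 Ω
Step 3 — With the output port shorted to ground, the output series arm Z2 runs from the junction to ground; the shunt arm Z3 also runs from the junction to ground. They appear in parallel: Z3 || Z2 = 21 Ω.
Step 4 — Series with input arm Z1: Z_in = Z1 + (Z3 || Z2) = 57.7 Ω = 57.7∠0.0° Ω.
Step 5 — Source phasor: V = 48∠51.4° V = 29.95 + j37.51 V.
Step 6 — Ohm's law: I = V / Z_total = (29.95 + j37.51) / (57.7) = 0.519 + j0.6502 A.
Step 7 — Convert to polar: |I| = 0.8319 A, ∠I = 51.4°.

I = 0.8319∠51.4° A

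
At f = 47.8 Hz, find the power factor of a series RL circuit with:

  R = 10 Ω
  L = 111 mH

Step 1 — Angular frequency: ω = 2π·f = 2π·47.8 = 300.3 rad/s.
Step 2 — Component impedances:
  R: Z = R = 10 Ω
  L: Z = jωL = j·300.3·0.111 = 0 + j33.34 Ω
Step 3 — Series combination: Z_total = R + L = 10 + j33.34 Ω = 34.8∠73.3° Ω.
Step 4 — Power factor: PF = cos(φ) = Re(Z)/|Z| = 10/34.805 = 0.2873.
Step 5 — Type: Im(Z) = 33.34 ⇒ lagging (phase φ = 73.3°).

PF = 0.2873 (lagging, φ = 73.3°)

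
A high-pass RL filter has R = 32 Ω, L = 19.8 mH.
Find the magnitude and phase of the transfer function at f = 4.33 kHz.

Step 1 — Angular frequency: ω = 2π·4330 = 2.721e+04 rad/s.
Step 2 — Transfer function: H(jω) = jωL/(R + jωL).
Step 3 — Numerator jωL = j·538.7; denominator R + jωL = 32 + j538.7.
Step 4 — H = 0.9965 + j0.0592.
Step 5 — Magnitude: |H| = 0.9982 (-0.0 dB); phase: φ = 3.4°.

|H| = 0.9982 (-0.0 dB), φ = 3.4°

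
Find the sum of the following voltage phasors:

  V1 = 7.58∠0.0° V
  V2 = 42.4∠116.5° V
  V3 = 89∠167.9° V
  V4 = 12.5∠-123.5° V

Step 1 — Convert each phasor to rectangular form:
  V1 = 7.58·(cos(0.0°) + j·sin(0.0°)) = 7.58 V
  V2 = 42.4·(cos(116.5°) + j·sin(116.5°)) = -18.92 + j37.95 V
  V3 = 89·(cos(167.9°) + j·sin(167.9°)) = -87.02 + j18.66 V
  V4 = 12.5·(cos(-123.5°) + j·sin(-123.5°)) = -6.899 - j10.42 V
Step 2 — Sum components: V_total = -105.3 + j46.18 V.
Step 3 — Convert to polar: |V_total| = 114.9 V, ∠V_total = 156.3°.

V_total = 114.9∠156.3° V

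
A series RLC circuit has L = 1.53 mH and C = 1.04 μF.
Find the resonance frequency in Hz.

Step 1 — Resonance condition Im(Z)=0 gives ω₀ = 1/√(LC).
Step 2 — ω₀ = 1/√(0.00153·1.04e-06) = 2.507e+04 rad/s.
Step 3 — f₀ = ω₀/(2π) = 3990 Hz.

f₀ = 3990 Hz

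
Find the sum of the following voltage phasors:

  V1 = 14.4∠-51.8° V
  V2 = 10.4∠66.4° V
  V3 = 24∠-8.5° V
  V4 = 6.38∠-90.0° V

Step 1 — Convert each phasor to rectangular form:
  V1 = 14.4·(cos(-51.8°) + j·sin(-51.8°)) = 8.905 - j11.32 V
  V2 = 10.4·(cos(66.4°) + j·sin(66.4°)) = 4.164 + j9.53 V
  V3 = 24·(cos(-8.5°) + j·sin(-8.5°)) = 23.74 - j3.547 V
  V4 = 6.38·(cos(-90.0°) + j·sin(-90.0°)) = 0 - j6.38 V
Step 2 — Sum components: V_total = 36.81 - j11.71 V.
Step 3 — Convert to polar: |V_total| = 38.62 V, ∠V_total = -17.7°.

V_total = 38.62∠-17.7° V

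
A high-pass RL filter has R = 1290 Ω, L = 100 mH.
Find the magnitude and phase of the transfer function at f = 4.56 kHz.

Step 1 — Angular frequency: ω = 2π·4560 = 2.865e+04 rad/s.
Step 2 — Transfer function: H(jω) = jωL/(R + jωL).
Step 3 — Numerator jωL = j·2865; denominator R + jωL = 1290 + j2865.
Step 4 — H = 0.8315 + j0.3744.
Step 5 — Magnitude: |H| = 0.9118 (-0.8 dB); phase: φ = 24.2°.

|H| = 0.9118 (-0.8 dB), φ = 24.2°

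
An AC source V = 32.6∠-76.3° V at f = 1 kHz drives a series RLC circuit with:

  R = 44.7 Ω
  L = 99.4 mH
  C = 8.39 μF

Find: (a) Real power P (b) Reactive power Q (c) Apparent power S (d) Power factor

Step 1 — Angular frequency: ω = 2π·f = 2π·1000 = 6283 rad/s.
Step 2 — Component impedances:
  R: Z = R = 44.7 Ω
  L: Z = jωL = j·6283·0.0994 = 0 + j624.5 Ω
  C: Z = 1/(jωC) = -j/(ω·C) = 0 - j18.97 Ω
Step 3 — Series combination: Z_total = R + L + C = 44.7 + j605.6 Ω = 607.2∠85.8° Ω.
Step 4 — Source phasor: V = 32.6∠-76.3° V = 7.721 - j31.67 V.
Step 5 — Current: I = V / Z = -0.05108 - j0.01652 A = 0.05369∠-162.1° A.
Step 6 — Complex power: S = V·I* = 0.1288 + j1.745 VA.
Step 7 — Real power: P = Re(S) = 0.1288 W.
Step 8 — Reactive power: Q = Im(S) = 1.745 VAR.
Step 9 — Apparent power: |S| = 1.75 VA.
Step 10 — Power factor: PF = P/|S| = 0.07361 (lagging).

(a) P = 0.1288 W  (b) Q = 1.745 VAR  (c) S = 1.75 VA  (d) PF = 0.07361 (lagging)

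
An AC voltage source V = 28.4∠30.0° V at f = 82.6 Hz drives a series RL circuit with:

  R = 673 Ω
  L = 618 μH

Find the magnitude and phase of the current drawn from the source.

Step 1 — Angular frequency: ω = 2π·f = 2π·82.6 = 519 rad/s.
Step 2 — Component impedances:
  R: Z = R = 673 Ω
  L: Z = jωL = j·519·0.000618 = 0 + j0.3207 Ω
Step 3 — Series combination: Z_total = R + L = 673 + j0.3207 Ω = 673∠0.0° Ω.
Step 4 — Source phasor: V = 28.4∠30.0° V = 24.6 + j14.2 V.
Step 5 — Ohm's law: I = V / Z_total = (24.6 + j14.2) / (673 + j0.3207) = 0.03656 + j0.02108 A.
Step 6 — Convert to polar: |I| = 0.0422 A, ∠I = 30.0°.

I = 0.0422∠30.0° A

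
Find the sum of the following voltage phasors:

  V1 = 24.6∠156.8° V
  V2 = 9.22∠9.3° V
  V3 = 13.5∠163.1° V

Step 1 — Convert each phasor to rectangular form:
  V1 = 24.6·(cos(156.8°) + j·sin(156.8°)) = -22.61 + j9.691 V
  V2 = 9.22·(cos(9.3°) + j·sin(9.3°)) = 9.099 + j1.49 V
  V3 = 13.5·(cos(163.1°) + j·sin(163.1°)) = -12.92 + j3.924 V
Step 2 — Sum components: V_total = -26.43 + j15.11 V.
Step 3 — Convert to polar: |V_total| = 30.44 V, ∠V_total = 150.2°.

V_total = 30.44∠150.2° V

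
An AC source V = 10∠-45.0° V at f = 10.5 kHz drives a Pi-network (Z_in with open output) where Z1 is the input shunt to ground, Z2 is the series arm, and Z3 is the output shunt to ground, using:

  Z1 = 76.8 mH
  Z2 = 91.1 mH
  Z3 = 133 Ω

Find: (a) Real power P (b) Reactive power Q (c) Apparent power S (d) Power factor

Step 1 — Angular frequency: ω = 2π·f = 2π·1.05e+04 = 6.597e+04 rad/s.
Step 2 — Component impedances:
  Z1: Z = jωL = j·6.597e+04·0.0768 = 0 + j5067 Ω
  Z2: Z = jωL = j·6.597e+04·0.0911 = 0 + j6010 Ω
  Z3: Z = R = 133 Ω
Step 3 — With open output, the series arm Z2 and the output shunt Z3 appear in series to ground: Z2 + Z3 = 133 + j6010 Ω.
Step 4 — Parallel with input shunt Z1: Z_in = Z1 || (Z2 + Z3) = 27.82 + j2749 Ω = 2750∠89.4° Ω.
Step 5 — Source phasor: V = 10∠-45.0° V = 7.071 - j7.071 V.
Step 6 — Current: I = V / Z = -0.002545 - j0.002598 A = 0.003637∠-134.4° A.
Step 7 — Complex power: S = V·I* = 0.000368 + j0.03637 VA.
Step 8 — Real power: P = Re(S) = 0.000368 W.
Step 9 — Reactive power: Q = Im(S) = 0.03637 VAR.
Step 10 — Apparent power: |S| = 0.03637 VA.
Step 11 — Power factor: PF = P/|S| = 0.01012 (lagging).

(a) P = 0.000368 W  (b) Q = 0.03637 VAR  (c) S = 0.03637 VA  (d) PF = 0.01012 (lagging)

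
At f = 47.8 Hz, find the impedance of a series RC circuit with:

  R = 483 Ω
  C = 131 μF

Step 1 — Angular frequency: ω = 2π·f = 2π·47.8 = 300.3 rad/s.
Step 2 — Component impedances:
  R: Z = R = 483 Ω
  C: Z = 1/(jωC) = -j/(ω·C) = 0 - j25.42 Ω
Step 3 — Series combination: Z_total = R + C = 483 - j25.42 Ω = 483.7∠-3.0° Ω.

Z = 483 - j25.42 Ω = 483.7∠-3.0° Ω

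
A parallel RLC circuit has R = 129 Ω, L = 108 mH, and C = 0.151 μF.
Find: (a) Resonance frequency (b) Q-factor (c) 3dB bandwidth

Step 1 — Resonance: ω₀ = 1/√(LC) = 1/√(0.108·1.51e-07) = 7831 rad/s.
Step 2 — f₀ = ω₀/(2π) = 1246 Hz.
Step 3 — Parallel Q: Q = R/(ω₀L) = 129/(7831·0.108) = 0.1525.
Step 4 — Bandwidth: Δω = ω₀/Q = 5.134e+04 rad/s; BW = Δω/(2π) = 8171 Hz.

(a) f₀ = 1246 Hz  (b) Q = 0.1525  (c) BW = 8171 Hz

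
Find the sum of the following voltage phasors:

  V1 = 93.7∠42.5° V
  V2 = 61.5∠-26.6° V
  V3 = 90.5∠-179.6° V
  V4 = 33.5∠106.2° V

Step 1 — Convert each phasor to rectangular form:
  V1 = 93.7·(cos(42.5°) + j·sin(42.5°)) = 69.08 + j63.3 V
  V2 = 61.5·(cos(-26.6°) + j·sin(-26.6°)) = 54.99 - j27.54 V
  V3 = 90.5·(cos(-179.6°) + j·sin(-179.6°)) = -90.5 - j0.6318 V
  V4 = 33.5·(cos(106.2°) + j·sin(106.2°)) = -9.346 + j32.17 V
Step 2 — Sum components: V_total = 24.23 + j67.3 V.
Step 3 — Convert to polar: |V_total| = 71.53 V, ∠V_total = 70.2°.

V_total = 71.53∠70.2° V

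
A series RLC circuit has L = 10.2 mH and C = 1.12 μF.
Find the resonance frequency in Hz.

Step 1 — Resonance condition Im(Z)=0 gives ω₀ = 1/√(LC).
Step 2 — ω₀ = 1/√(0.0102·1.12e-06) = 9356 rad/s.
Step 3 — f₀ = ω₀/(2π) = 1489 Hz.

f₀ = 1489 Hz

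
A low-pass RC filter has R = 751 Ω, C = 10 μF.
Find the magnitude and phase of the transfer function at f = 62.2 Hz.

Step 1 — Angular frequency: ω = 2π·62.2 = 390.8 rad/s.
Step 2 — Transfer function: H(jω) = 1/(1 + jωRC).
Step 3 — Denominator: 1 + jωRC = 1 + j·390.8·751·1e-05 = 1 + j2.935.
Step 4 — H = 0.104 - j0.3053.
Step 5 — Magnitude: |H| = 0.3225 (-9.8 dB); phase: φ = -71.2°.

|H| = 0.3225 (-9.8 dB), φ = -71.2°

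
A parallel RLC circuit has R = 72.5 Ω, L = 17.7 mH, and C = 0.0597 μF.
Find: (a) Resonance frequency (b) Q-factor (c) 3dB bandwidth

Step 1 — Resonance: ω₀ = 1/√(LC) = 1/√(0.0177·5.97e-08) = 3.076e+04 rad/s.
Step 2 — f₀ = ω₀/(2π) = 4896 Hz.
Step 3 — Parallel Q: Q = R/(ω₀L) = 72.5/(3.076e+04·0.0177) = 0.1331.
Step 4 — Bandwidth: Δω = ω₀/Q = 2.31e+05 rad/s; BW = Δω/(2π) = 3.677e+04 Hz.

(a) f₀ = 4896 Hz  (b) Q = 0.1331  (c) BW = 3.677e+04 Hz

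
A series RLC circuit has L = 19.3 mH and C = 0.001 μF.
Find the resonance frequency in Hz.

Step 1 — Resonance condition Im(Z)=0 gives ω₀ = 1/√(LC).
Step 2 — ω₀ = 1/√(0.0193·1e-09) = 2.276e+05 rad/s.
Step 3 — f₀ = ω₀/(2π) = 3.623e+04 Hz.

f₀ = 3.623e+04 Hz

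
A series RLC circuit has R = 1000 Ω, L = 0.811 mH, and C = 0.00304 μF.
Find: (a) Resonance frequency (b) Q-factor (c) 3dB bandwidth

Step 1 — Resonance: ω₀ = 1/√(LC) = 1/√(0.000811·3.04e-09) = 6.369e+05 rad/s.
Step 2 — f₀ = ω₀/(2π) = 1.014e+05 Hz.
Step 3 — Series Q: Q = ω₀L/R = 6.369e+05·0.000811/1000 = 0.5165.
Step 4 — Bandwidth: Δω = ω₀/Q = 1.233e+06 rad/s; BW = Δω/(2π) = 1.962e+05 Hz.

(a) f₀ = 1.014e+05 Hz  (b) Q = 0.5165  (c) BW = 1.962e+05 Hz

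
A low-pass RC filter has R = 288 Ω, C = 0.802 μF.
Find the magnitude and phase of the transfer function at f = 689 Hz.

Step 1 — Angular frequency: ω = 2π·689 = 4329 rad/s.
Step 2 — Transfer function: H(jω) = 1/(1 + jωRC).
Step 3 — Denominator: 1 + jωRC = 1 + j·4329·288·8.02e-07 = 1 + j0.9999.
Step 4 — H = 0.5 - j0.5.
Step 5 — Magnitude: |H| = 0.7071 (-3.0 dB); phase: φ = -45.0°.

|H| = 0.7071 (-3.0 dB), φ = -45.0°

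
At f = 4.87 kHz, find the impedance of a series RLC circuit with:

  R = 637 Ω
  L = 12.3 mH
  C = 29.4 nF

Step 1 — Angular frequency: ω = 2π·f = 2π·4870 = 3.06e+04 rad/s.
Step 2 — Component impedances:
  R: Z = R = 637 Ω
  L: Z = jωL = j·3.06e+04·0.0123 = 0 + j376.4 Ω
  C: Z = 1/(jωC) = -j/(ω·C) = 0 - j1112 Ω
Step 3 — Series combination: Z_total = R + L + C = 637 - j735.2 Ω = 972.8∠-49.1° Ω.

Z = 637 - j735.2 Ω = 972.8∠-49.1° Ω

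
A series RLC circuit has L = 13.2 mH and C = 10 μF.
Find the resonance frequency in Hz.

Step 1 — Resonance condition Im(Z)=0 gives ω₀ = 1/√(LC).
Step 2 — ω₀ = 1/√(0.0132·1e-05) = 2752 rad/s.
Step 3 — f₀ = ω₀/(2π) = 438.1 Hz.

f₀ = 438.1 Hz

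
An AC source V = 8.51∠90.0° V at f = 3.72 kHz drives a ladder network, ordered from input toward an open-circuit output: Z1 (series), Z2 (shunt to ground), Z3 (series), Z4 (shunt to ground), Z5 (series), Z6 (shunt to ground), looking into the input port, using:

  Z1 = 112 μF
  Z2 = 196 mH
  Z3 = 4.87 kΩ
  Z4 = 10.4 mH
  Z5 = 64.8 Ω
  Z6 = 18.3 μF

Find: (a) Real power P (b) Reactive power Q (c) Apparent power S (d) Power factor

Step 1 — Angular frequency: ω = 2π·f = 2π·3720 = 2.337e+04 rad/s.
Step 2 — Component impedances:
  Z1: Z = 1/(jωC) = -j/(ω·C) = 0 - j0.382 Ω
  Z2: Z = jωL = j·2.337e+04·0.196 = 0 + j4581 Ω
  Z3: Z = R = 4870 Ω
  Z4: Z = jωL = j·2.337e+04·0.0104 = 0 + j243.1 Ω
  Z5: Z = R = 64.8 Ω
  Z6: Z = 1/(jωC) = -j/(ω·C) = 0 - j2.338 Ω
Step 3 — Ladder network (open output): work backward from the far end, alternating series and parallel combinations. Z_in = 2278 + j2458 Ω = 3351∠47.2° Ω.
Step 4 — Source phasor: V = 8.51∠90.0° V = 0 + j8.51 V.
Step 5 — Current: I = V / Z = 0.001863 + j0.001726 A = 0.002539∠42.8° A.
Step 6 — Complex power: S = V·I* = 0.01469 + j0.01585 VA.
Step 7 — Real power: P = Re(S) = 0.01469 W.
Step 8 — Reactive power: Q = Im(S) = 0.01585 VAR.
Step 9 — Apparent power: |S| = 0.02161 VA.
Step 10 — Power factor: PF = P/|S| = 0.6797 (lagging).

(a) P = 0.01469 W  (b) Q = 0.01585 VAR  (c) S = 0.02161 VA  (d) PF = 0.6797 (lagging)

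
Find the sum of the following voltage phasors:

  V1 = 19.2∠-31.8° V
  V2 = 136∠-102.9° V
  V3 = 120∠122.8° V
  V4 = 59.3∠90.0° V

Step 1 — Convert each phasor to rectangular form:
  V1 = 19.2·(cos(-31.8°) + j·sin(-31.8°)) = 16.32 - j10.12 V
  V2 = 136·(cos(-102.9°) + j·sin(-102.9°)) = -30.36 - j132.6 V
  V3 = 120·(cos(122.8°) + j·sin(122.8°)) = -65 + j100.9 V
  V4 = 59.3·(cos(90.0°) + j·sin(90.0°)) = 0 + j59.3 V
Step 2 — Sum components: V_total = -79.05 + j17.48 V.
Step 3 — Convert to polar: |V_total| = 80.96 V, ∠V_total = 167.5°.

V_total = 80.96∠167.5° V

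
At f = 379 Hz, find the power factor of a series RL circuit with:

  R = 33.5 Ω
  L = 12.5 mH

Step 1 — Angular frequency: ω = 2π·f = 2π·379 = 2381 rad/s.
Step 2 — Component impedances:
  R: Z = R = 33.5 Ω
  L: Z = jωL = j·2381·0.0125 = 0 + j29.77 Ω
Step 3 — Series combination: Z_total = R + L = 33.5 + j29.77 Ω = 44.81∠41.6° Ω.
Step 4 — Power factor: PF = cos(φ) = Re(Z)/|Z| = 33.5/44.814 = 0.7475.
Step 5 — Type: Im(Z) = 29.77 ⇒ lagging (phase φ = 41.6°).

PF = 0.7475 (lagging, φ = 41.6°)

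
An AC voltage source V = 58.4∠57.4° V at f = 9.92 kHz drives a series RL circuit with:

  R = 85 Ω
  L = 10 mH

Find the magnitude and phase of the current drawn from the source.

Step 1 — Angular frequency: ω = 2π·f = 2π·9920 = 6.233e+04 rad/s.
Step 2 — Component impedances:
  R: Z = R = 85 Ω
  L: Z = jωL = j·6.233e+04·0.01 = 0 + j623.3 Ω
Step 3 — Series combination: Z_total = R + L = 85 + j623.3 Ω = 629.1∠82.2° Ω.
Step 4 — Source phasor: V = 58.4∠57.4° V = 31.46 + j49.2 V.
Step 5 — Ohm's law: I = V / Z_total = (31.46 + j49.2) / (85 + j623.3) = 0.08425 - j0.03899 A.
Step 6 — Convert to polar: |I| = 0.09284 A, ∠I = -24.8°.

I = 0.09284∠-24.8° A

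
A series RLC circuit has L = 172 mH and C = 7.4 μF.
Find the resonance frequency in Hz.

Step 1 — Resonance condition Im(Z)=0 gives ω₀ = 1/√(LC).
Step 2 — ω₀ = 1/√(0.172·7.4e-06) = 886.4 rad/s.
Step 3 — f₀ = ω₀/(2π) = 141.1 Hz.

f₀ = 141.1 Hz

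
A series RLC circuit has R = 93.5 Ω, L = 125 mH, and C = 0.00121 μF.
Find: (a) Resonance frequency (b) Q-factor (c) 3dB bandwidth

Step 1 — Resonance: ω₀ = 1/√(LC) = 1/√(0.125·1.21e-09) = 8.131e+04 rad/s.
Step 2 — f₀ = ω₀/(2π) = 1.294e+04 Hz.
Step 3 — Series Q: Q = ω₀L/R = 8.131e+04·0.125/93.5 = 108.7.
Step 4 — Bandwidth: Δω = ω₀/Q = 748 rad/s; BW = Δω/(2π) = 119 Hz.

(a) f₀ = 1.294e+04 Hz  (b) Q = 108.7  (c) BW = 119 Hz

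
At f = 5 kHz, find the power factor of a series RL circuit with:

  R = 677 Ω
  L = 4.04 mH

Step 1 — Angular frequency: ω = 2π·f = 2π·5000 = 3.142e+04 rad/s.
Step 2 — Component impedances:
  R: Z = R = 677 Ω
  L: Z = jωL = j·3.142e+04·0.00404 = 0 + j126.9 Ω
Step 3 — Series combination: Z_total = R + L = 677 + j126.9 Ω = 688.8∠10.6° Ω.
Step 4 — Power factor: PF = cos(φ) = Re(Z)/|Z| = 677/688.8 = 0.9829.
Step 5 — Type: Im(Z) = 126.9 ⇒ lagging (phase φ = 10.6°).

PF = 0.9829 (lagging, φ = 10.6°)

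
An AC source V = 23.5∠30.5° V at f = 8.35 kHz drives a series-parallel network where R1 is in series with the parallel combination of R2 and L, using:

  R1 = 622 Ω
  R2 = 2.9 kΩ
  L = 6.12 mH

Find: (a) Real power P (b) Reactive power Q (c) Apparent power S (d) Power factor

Step 1 — Angular frequency: ω = 2π·f = 2π·8350 = 5.246e+04 rad/s.
Step 2 — Component impedances:
  R1: Z = R = 622 Ω
  R2: Z = R = 2900 Ω
  L: Z = jωL = j·5.246e+04·0.00612 = 0 + j321.1 Ω
Step 3 — Parallel branch: R2 || L = 1/(1/R2 + 1/L) = 35.12 + j317.2 Ω.
Step 4 — Series with R1: Z_total = R1 + (R2 || L) = 657.1 + j317.2 Ω = 729.7∠25.8° Ω.
Step 5 — Source phasor: V = 23.5∠30.5° V = 20.25 + j11.93 V.
Step 6 — Current: I = V / Z = 0.0321 + j0.002658 A = 0.03221∠4.7° A.
Step 7 — Complex power: S = V·I* = 0.6816 + j0.329 VA.
Step 8 — Real power: P = Re(S) = 0.6816 W.
Step 9 — Reactive power: Q = Im(S) = 0.329 VAR.
Step 10 — Apparent power: |S| = 0.7568 VA.
Step 11 — Power factor: PF = P/|S| = 0.9006 (lagging).

(a) P = 0.6816 W  (b) Q = 0.329 VAR  (c) S = 0.7568 VA  (d) PF = 0.9006 (lagging)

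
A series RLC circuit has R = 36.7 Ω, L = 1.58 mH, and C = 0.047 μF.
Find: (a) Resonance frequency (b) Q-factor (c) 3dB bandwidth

Step 1 — Resonance: ω₀ = 1/√(LC) = 1/√(0.00158·4.7e-08) = 1.16e+05 rad/s.
Step 2 — f₀ = ω₀/(2π) = 1.847e+04 Hz.
Step 3 — Series Q: Q = ω₀L/R = 1.16e+05·0.00158/36.7 = 4.996.
Step 4 — Bandwidth: Δω = ω₀/Q = 2.323e+04 rad/s; BW = Δω/(2π) = 3697 Hz.

(a) f₀ = 1.847e+04 Hz  (b) Q = 4.996  (c) BW = 3697 Hz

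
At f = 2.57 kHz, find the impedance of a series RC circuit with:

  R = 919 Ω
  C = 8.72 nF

Step 1 — Angular frequency: ω = 2π·f = 2π·2570 = 1.615e+04 rad/s.
Step 2 — Component impedances:
  R: Z = R = 919 Ω
  C: Z = 1/(jωC) = -j/(ω·C) = 0 - j7102 Ω
Step 3 — Series combination: Z_total = R + C = 919 - j7102 Ω = 7161∠-82.6° Ω.

Z = 919 - j7102 Ω = 7161∠-82.6° Ω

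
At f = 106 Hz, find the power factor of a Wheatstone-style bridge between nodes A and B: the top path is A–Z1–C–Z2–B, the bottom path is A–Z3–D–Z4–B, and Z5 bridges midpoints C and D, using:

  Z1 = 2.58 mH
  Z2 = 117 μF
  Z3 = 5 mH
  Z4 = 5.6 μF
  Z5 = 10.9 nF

Step 1 — Angular frequency: ω = 2π·f = 2π·106 = 666 rad/s.
Step 2 — Component impedances:
  Z1: Z = jωL = j·666·0.00258 = 0 + j1.718 Ω
  Z2: Z = 1/(jωC) = -j/(ω·C) = 0 - j12.83 Ω
  Z3: Z = jωL = j·666·0.005 = 0 + j3.33 Ω
  Z4: Z = 1/(jωC) = -j/(ω·C) = 0 - j268.1 Ω
  Z5: Z = 1/(jωC) = -j/(ω·C) = 0 - j1.377e+05 Ω
Step 3 — Bridge requires nodal analysis (the Z5 bridge couples midpoints C and D, so the two paths cannot be reduced to a simple series/parallel combination). Setting node B to ground and injecting 1 A at node A, the 3-node admittance system at A, C, D solves to V_A = Z_AB = 0 - j10.67 Ω = 10.67∠-90.0° Ω.
Step 4 — Power factor: PF = cos(φ) = Re(Z)/|Z| = -0/10.67 = -0.
Step 5 — Type: Im(Z) = -10.67 ⇒ leading (phase φ = -90.0°).

PF = -0 (leading, φ = -90.0°)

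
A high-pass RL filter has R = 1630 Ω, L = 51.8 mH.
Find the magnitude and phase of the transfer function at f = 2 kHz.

Step 1 — Angular frequency: ω = 2π·2000 = 1.257e+04 rad/s.
Step 2 — Transfer function: H(jω) = jωL/(R + jωL).
Step 3 — Numerator jωL = j·650.9; denominator R + jωL = 1630 + j650.9.
Step 4 — H = 0.1375 + j0.3444.
Step 5 — Magnitude: |H| = 0.3709 (-8.6 dB); phase: φ = 68.2°.

|H| = 0.3709 (-8.6 dB), φ = 68.2°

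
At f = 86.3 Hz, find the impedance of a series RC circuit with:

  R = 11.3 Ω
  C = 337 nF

Step 1 — Angular frequency: ω = 2π·f = 2π·86.3 = 542.2 rad/s.
Step 2 — Component impedances:
  R: Z = R = 11.3 Ω
  C: Z = 1/(jωC) = -j/(ω·C) = 0 - j5472 Ω
Step 3 — Series combination: Z_total = R + C = 11.3 - j5472 Ω = 5472∠-89.9° Ω.

Z = 11.3 - j5472 Ω = 5472∠-89.9° Ω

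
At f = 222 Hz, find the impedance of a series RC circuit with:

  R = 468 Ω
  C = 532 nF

Step 1 — Angular frequency: ω = 2π·f = 2π·222 = 1395 rad/s.
Step 2 — Component impedances:
  R: Z = R = 468 Ω
  C: Z = 1/(jωC) = -j/(ω·C) = 0 - j1348 Ω
Step 3 — Series combination: Z_total = R + C = 468 - j1348 Ω = 1427∠-70.8° Ω.

Z = 468 - j1348 Ω = 1427∠-70.8° Ω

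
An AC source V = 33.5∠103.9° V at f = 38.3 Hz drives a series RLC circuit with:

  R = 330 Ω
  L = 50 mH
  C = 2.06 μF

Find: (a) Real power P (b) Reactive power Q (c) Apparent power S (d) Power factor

Step 1 — Angular frequency: ω = 2π·f = 2π·38.3 = 240.6 rad/s.
Step 2 — Component impedances:
  R: Z = R = 330 Ω
  L: Z = jωL = j·240.6·0.05 = 0 + j12.03 Ω
  C: Z = 1/(jωC) = -j/(ω·C) = 0 - j2017 Ω
Step 3 — Series combination: Z_total = R + L + C = 330 - j2005 Ω = 2032∠-80.7° Ω.
Step 4 — Source phasor: V = 33.5∠103.9° V = -8.048 + j32.52 V.
Step 5 — Current: I = V / Z = -0.01643 - j0.001309 A = 0.01648∠-175.4° A.
Step 6 — Complex power: S = V·I* = 0.08968 - j0.5449 VA.
Step 7 — Real power: P = Re(S) = 0.08968 W.
Step 8 — Reactive power: Q = Im(S) = -0.5449 VAR.
Step 9 — Apparent power: |S| = 0.5522 VA.
Step 10 — Power factor: PF = P/|S| = 0.1624 (leading).

(a) P = 0.08968 W  (b) Q = -0.5449 VAR  (c) S = 0.5522 VA  (d) PF = 0.1624 (leading)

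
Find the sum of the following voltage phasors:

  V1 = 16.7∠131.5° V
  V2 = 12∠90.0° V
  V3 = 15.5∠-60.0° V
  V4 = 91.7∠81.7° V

Step 1 — Convert each phasor to rectangular form:
  V1 = 16.7·(cos(131.5°) + j·sin(131.5°)) = -11.07 + j12.51 V
  V2 = 12·(cos(90.0°) + j·sin(90.0°)) = 0 + j12 V
  V3 = 15.5·(cos(-60.0°) + j·sin(-60.0°)) = 7.75 - j13.42 V
  V4 = 91.7·(cos(81.7°) + j·sin(81.7°)) = 13.24 + j90.74 V
Step 2 — Sum components: V_total = 9.922 + j101.8 V.
Step 3 — Convert to polar: |V_total| = 102.3 V, ∠V_total = 84.4°.

V_total = 102.3∠84.4° V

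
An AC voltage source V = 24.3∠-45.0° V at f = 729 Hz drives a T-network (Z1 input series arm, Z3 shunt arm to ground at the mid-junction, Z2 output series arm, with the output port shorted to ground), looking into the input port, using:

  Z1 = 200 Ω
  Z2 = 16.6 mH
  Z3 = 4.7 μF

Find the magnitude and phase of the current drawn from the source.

Step 1 — Angular frequency: ω = 2π·f = 2π·729 = 4580 rad/s.
Step 2 — Component impedances:
  Z1: Z = R = 200 Ω
  Z2: Z = jωL = j·4580·0.0166 = 0 + j76.04 Ω
  Z3: Z = 1/(jωC) = -j/(ω·C) = 0 - j46.45 Ω
Step 3 — With the output port shorted to ground, the output series arm Z2 runs from the junction to ground; the shunt arm Z3 also runs from the junction to ground. They appear in parallel: Z3 || Z2 = 0 - j119.4 Ω.
Step 4 — Series with input arm Z1: Z_in = Z1 + (Z3 || Z2) = 200 - j119.4 Ω = 232.9∠-30.8° Ω.
Step 5 — Source phasor: V = 24.3∠-45.0° V = 17.18 - j17.18 V.
Step 6 — Ohm's law: I = V / Z_total = (17.18 - j17.18) / (200 - j119.4) = 0.1012 - j0.02553 A.
Step 7 — Convert to polar: |I| = 0.1043 A, ∠I = -14.2°.

I = 0.1043∠-14.2° A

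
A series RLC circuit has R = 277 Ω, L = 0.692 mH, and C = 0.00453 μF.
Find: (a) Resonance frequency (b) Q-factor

Step 1 — Resonance condition Im(Z)=0 gives ω₀ = 1/√(LC).
Step 2 — ω₀ = 1/√(0.000692·4.53e-09) = 5.648e+05 rad/s.
Step 3 — f₀ = ω₀/(2π) = 8.989e+04 Hz.
Step 4 — Series Q: Q = ω₀L/R = 5.648e+05·0.000692/277 = 1.411.

(a) f₀ = 8.989e+04 Hz  (b) Q = 1.411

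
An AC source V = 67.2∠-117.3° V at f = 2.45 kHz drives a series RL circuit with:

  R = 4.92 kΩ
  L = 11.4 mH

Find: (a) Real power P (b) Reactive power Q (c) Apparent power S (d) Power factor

Step 1 — Angular frequency: ω = 2π·f = 2π·2450 = 1.539e+04 rad/s.
Step 2 — Component impedances:
  R: Z = R = 4920 Ω
  L: Z = jωL = j·1.539e+04·0.0114 = 0 + j175.5 Ω
Step 3 — Series combination: Z_total = R + L = 4920 + j175.5 Ω = 4923∠2.0° Ω.
Step 4 — Source phasor: V = 67.2∠-117.3° V = -30.82 - j59.72 V.
Step 5 — Current: I = V / Z = -0.006689 - j0.0119 A = 0.01365∠-119.3° A.
Step 6 — Complex power: S = V·I* = 0.9167 + j0.0327 VA.
Step 7 — Real power: P = Re(S) = 0.9167 W.
Step 8 — Reactive power: Q = Im(S) = 0.0327 VAR.
Step 9 — Apparent power: |S| = 0.9173 VA.
Step 10 — Power factor: PF = P/|S| = 0.9994 (lagging).

(a) P = 0.9167 W  (b) Q = 0.0327 VAR  (c) S = 0.9173 VA  (d) PF = 0.9994 (lagging)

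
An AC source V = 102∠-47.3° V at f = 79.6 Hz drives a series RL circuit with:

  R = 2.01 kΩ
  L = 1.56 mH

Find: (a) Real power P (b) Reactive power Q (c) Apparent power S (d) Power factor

Step 1 — Angular frequency: ω = 2π·f = 2π·79.6 = 500.1 rad/s.
Step 2 — Component impedances:
  R: Z = R = 2010 Ω
  L: Z = jωL = j·500.1·0.00156 = 0 + j0.7802 Ω
Step 3 — Series combination: Z_total = R + L = 2010 + j0.7802 Ω = 2010∠0.0° Ω.
Step 4 — Source phasor: V = 102∠-47.3° V = 69.17 - j74.96 V.
Step 5 — Current: I = V / Z = 0.0344 - j0.03731 A = 0.05075∠-47.3° A.
Step 6 — Complex power: S = V·I* = 5.176 + j0.002009 VA.
Step 7 — Real power: P = Re(S) = 5.176 W.
Step 8 — Reactive power: Q = Im(S) = 0.002009 VAR.
Step 9 — Apparent power: |S| = 5.176 VA.
Step 10 — Power factor: PF = P/|S| = 1 (lagging).

(a) P = 5.176 W  (b) Q = 0.002009 VAR  (c) S = 5.176 VA  (d) PF = 1 (lagging)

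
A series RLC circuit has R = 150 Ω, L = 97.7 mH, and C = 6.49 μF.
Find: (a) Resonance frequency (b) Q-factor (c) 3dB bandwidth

Step 1 — Resonance condition Im(Z)=0 gives ω₀ = 1/√(LC).
Step 2 — ω₀ = 1/√(0.0977·6.49e-06) = 1256 rad/s.
Step 3 — f₀ = ω₀/(2π) = 199.9 Hz.
Step 4 — Series Q: Q = ω₀L/R = 1256·0.0977/150 = 0.818.
Step 5 — 3dB bandwidth: Δω = ω₀/Q = 1535 rad/s; BW = Δω/(2π) = 244.4 Hz.

(a) f₀ = 199.9 Hz  (b) Q = 0.818  (c) BW = 244.4 Hz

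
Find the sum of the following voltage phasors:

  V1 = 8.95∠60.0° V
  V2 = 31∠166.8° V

Step 1 — Convert each phasor to rectangular form:
  V1 = 8.95·(cos(60.0°) + j·sin(60.0°)) = 4.475 + j7.751 V
  V2 = 31·(cos(166.8°) + j·sin(166.8°)) = -30.18 + j7.079 V
Step 2 — Sum components: V_total = -25.71 + j14.83 V.
Step 3 — Convert to polar: |V_total| = 29.68 V, ∠V_total = 150.0°.

V_total = 29.68∠150.0° V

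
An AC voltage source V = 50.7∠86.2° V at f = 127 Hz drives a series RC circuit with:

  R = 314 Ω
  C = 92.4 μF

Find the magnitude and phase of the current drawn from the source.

Step 1 — Angular frequency: ω = 2π·f = 2π·127 = 798 rad/s.
Step 2 — Component impedances:
  R: Z = R = 314 Ω
  C: Z = 1/(jωC) = -j/(ω·C) = 0 - j13.56 Ω
Step 3 — Series combination: Z_total = R + C = 314 - j13.56 Ω = 314.3∠-2.5° Ω.
Step 4 — Source phasor: V = 50.7∠86.2° V = 3.36 + j50.59 V.
Step 5 — Ohm's law: I = V / Z_total = (3.36 + j50.59) / (314 - j13.56) = 0.003735 + j0.1613 A.
Step 6 — Convert to polar: |I| = 0.1613 A, ∠I = 88.7°.

I = 0.1613∠88.7° A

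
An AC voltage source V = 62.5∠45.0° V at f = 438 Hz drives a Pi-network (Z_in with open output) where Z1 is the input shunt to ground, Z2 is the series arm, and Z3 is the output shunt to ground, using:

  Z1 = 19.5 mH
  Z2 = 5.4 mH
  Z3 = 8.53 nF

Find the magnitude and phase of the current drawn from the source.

Step 1 — Angular frequency: ω = 2π·f = 2π·438 = 2752 rad/s.
Step 2 — Component impedances:
  Z1: Z = jωL = j·2752·0.0195 = 0 + j53.66 Ω
  Z2: Z = jωL = j·2752·0.0054 = 0 + j14.86 Ω
  Z3: Z = 1/(jωC) = -j/(ω·C) = 0 - j4.26e+04 Ω
Step 3 — With open output, the series arm Z2 and the output shunt Z3 appear in series to ground: Z2 + Z3 = 0 - j4.258e+04 Ω.
Step 4 — Parallel with input shunt Z1: Z_in = Z1 || (Z2 + Z3) = 0 + j53.73 Ω = 53.73∠90.0° Ω.
Step 5 — Source phasor: V = 62.5∠45.0° V = 44.19 + j44.19 V.
Step 6 — Ohm's law: I = V / Z_total = (44.19 + j44.19) / (0 + j53.73) = 0.8225 - j0.8225 A.
Step 7 — Convert to polar: |I| = 1.163 A, ∠I = -45.0°.

I = 1.163∠-45.0° A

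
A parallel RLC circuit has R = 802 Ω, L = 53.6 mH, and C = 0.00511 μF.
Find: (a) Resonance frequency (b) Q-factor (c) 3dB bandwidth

Step 1 — Resonance: ω₀ = 1/√(LC) = 1/√(0.0536·5.11e-09) = 6.042e+04 rad/s.
Step 2 — f₀ = ω₀/(2π) = 9617 Hz.
Step 3 — Parallel Q: Q = R/(ω₀L) = 802/(6.042e+04·0.0536) = 0.2476.
Step 4 — Bandwidth: Δω = ω₀/Q = 2.44e+05 rad/s; BW = Δω/(2π) = 3.884e+04 Hz.

(a) f₀ = 9617 Hz  (b) Q = 0.2476  (c) BW = 3.884e+04 Hz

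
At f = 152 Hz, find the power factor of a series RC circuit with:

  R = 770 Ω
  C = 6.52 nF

Step 1 — Angular frequency: ω = 2π·f = 2π·152 = 955 rad/s.
Step 2 — Component impedances:
  R: Z = R = 770 Ω
  C: Z = 1/(jωC) = -j/(ω·C) = 0 - j1.606e+05 Ω
Step 3 — Series combination: Z_total = R + C = 770 - j1.606e+05 Ω = 1.606e+05∠-89.7° Ω.
Step 4 — Power factor: PF = cos(φ) = Re(Z)/|Z| = 770/1.606e+05 = 0.004795.
Step 5 — Type: Im(Z) = -1.606e+05 ⇒ leading (phase φ = -89.7°).

PF = 0.004795 (leading, φ = -89.7°)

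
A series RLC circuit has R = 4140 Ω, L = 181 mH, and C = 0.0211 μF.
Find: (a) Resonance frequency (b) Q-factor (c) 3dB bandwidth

Step 1 — Resonance: ω₀ = 1/√(LC) = 1/√(0.181·2.11e-08) = 1.618e+04 rad/s.
Step 2 — f₀ = ω₀/(2π) = 2575 Hz.
Step 3 — Series Q: Q = ω₀L/R = 1.618e+04·0.181/4140 = 0.7075.
Step 4 — Bandwidth: Δω = ω₀/Q = 2.287e+04 rad/s; BW = Δω/(2π) = 3640 Hz.

(a) f₀ = 2575 Hz  (b) Q = 0.7075  (c) BW = 3640 Hz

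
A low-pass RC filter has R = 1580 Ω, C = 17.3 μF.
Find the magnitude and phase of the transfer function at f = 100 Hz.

Step 1 — Angular frequency: ω = 2π·100 = 628.3 rad/s.
Step 2 — Transfer function: H(jω) = 1/(1 + jωRC).
Step 3 — Denominator: 1 + jωRC = 1 + j·628.3·1580·1.73e-05 = 1 + j17.17.
Step 4 — H = 0.003379 - j0.05803.
Step 5 — Magnitude: |H| = 0.05813 (-24.7 dB); phase: φ = -86.7°.

|H| = 0.05813 (-24.7 dB), φ = -86.7°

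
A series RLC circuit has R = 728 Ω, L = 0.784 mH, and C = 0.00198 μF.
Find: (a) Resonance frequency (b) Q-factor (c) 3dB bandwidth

Step 1 — Resonance: ω₀ = 1/√(LC) = 1/√(0.000784·1.98e-09) = 8.026e+05 rad/s.
Step 2 — f₀ = ω₀/(2π) = 1.277e+05 Hz.
Step 3 — Series Q: Q = ω₀L/R = 8.026e+05·0.000784/728 = 0.8644.
Step 4 — Bandwidth: Δω = ω₀/Q = 9.286e+05 rad/s; BW = Δω/(2π) = 1.478e+05 Hz.

(a) f₀ = 1.277e+05 Hz  (b) Q = 0.8644  (c) BW = 1.478e+05 Hz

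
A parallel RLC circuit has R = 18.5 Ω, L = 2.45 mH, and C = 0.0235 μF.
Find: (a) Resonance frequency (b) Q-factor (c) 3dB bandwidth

Step 1 — Resonance: ω₀ = 1/√(LC) = 1/√(0.00245·2.35e-08) = 1.318e+05 rad/s.
Step 2 — f₀ = ω₀/(2π) = 2.098e+04 Hz.
Step 3 — Parallel Q: Q = R/(ω₀L) = 18.5/(1.318e+05·0.00245) = 0.0573.
Step 4 — Bandwidth: Δω = ω₀/Q = 2.3e+06 rad/s; BW = Δω/(2π) = 3.661e+05 Hz.

(a) f₀ = 2.098e+04 Hz  (b) Q = 0.0573  (c) BW = 3.661e+05 Hz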